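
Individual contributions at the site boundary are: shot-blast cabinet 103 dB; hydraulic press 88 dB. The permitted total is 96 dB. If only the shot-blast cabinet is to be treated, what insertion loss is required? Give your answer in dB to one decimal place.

Fixed contribution from the other source: Σ 10^(L/10) = 10^(88/10) = 6.310e+08 (88.00 dB).
The limit corresponds to 10^(96/10) = 3.981e+09; subtracting the fixed part leaves 3.350e+09 for the shot-blast cabinet, i.e. 95.25 dB.
So the shot-blast cabinet must be reduced from 103 to 95.25 dB: IL = 7.75 dB.

7.7 dB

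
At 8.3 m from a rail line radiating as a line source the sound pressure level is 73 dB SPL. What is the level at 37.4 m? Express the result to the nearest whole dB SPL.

66 dB SPL

For a line source, L₂ = L₁ − 10·log₁₀(r₂/r₁).
L₂ = 73 − 10·log₁₀(37.4/8.3) = 73 − 6.538 = 66.46 dB SPL.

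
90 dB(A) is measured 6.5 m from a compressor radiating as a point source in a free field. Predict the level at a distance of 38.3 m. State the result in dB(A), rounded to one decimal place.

74.6 dB(A)

For a point source, L₂ = L₁ − 20·log₁₀(r₂/r₁).
L₂ = 90 − 20·log₁₀(38.3/6.5) = 90 − 15.406 = 74.59 dB(A).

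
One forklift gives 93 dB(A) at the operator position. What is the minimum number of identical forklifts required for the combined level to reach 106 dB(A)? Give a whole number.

20

Need L₁ + 10·log₁₀ N ≥ 106, i.e. log₁₀ N ≥ 1.30.
N ≥ 10^(13.0/10) = 19.953, so N = 20.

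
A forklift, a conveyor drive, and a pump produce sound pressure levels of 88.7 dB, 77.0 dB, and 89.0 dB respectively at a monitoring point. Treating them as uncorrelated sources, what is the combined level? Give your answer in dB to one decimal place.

Incoherent sources combine by intensity addition: L_total = 10·log₁₀(Σ 10^(L_i/10)).
Σ 10^(L/10) = 10^(88.7/10) + 10^(77.0/10) + 10^(89.0/10) = 1.586e+09.
L_total = 10·log₁₀(1.586e+09) = 92.00 dB.

92.0 dB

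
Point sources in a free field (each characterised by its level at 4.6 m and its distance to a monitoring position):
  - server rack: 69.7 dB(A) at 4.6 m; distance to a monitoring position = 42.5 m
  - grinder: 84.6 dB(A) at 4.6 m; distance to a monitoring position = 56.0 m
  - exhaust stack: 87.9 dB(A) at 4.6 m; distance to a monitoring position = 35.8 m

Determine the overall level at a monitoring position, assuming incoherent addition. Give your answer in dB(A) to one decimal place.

Apply inverse-square spreading to bring every level to the receiver, then sum 10^(L/10).
server rack: 69.7 − 20·log₁₀(42.5/4.6) = 69.7 − 19.31 = 50.39 dB(A).
grinder: 84.6 − 20·log₁₀(56.0/4.6) = 84.6 − 21.71 = 62.89 dB(A).
exhaust stack: 87.9 − 20·log₁₀(35.8/4.6) = 87.9 − 17.82 = 70.08 dB(A).
Σ 10^(L/10) = 1.224e+07 → L_total = 10·log₁₀(1.224e+07) = 70.88 dB(A).

70.9 dB(A)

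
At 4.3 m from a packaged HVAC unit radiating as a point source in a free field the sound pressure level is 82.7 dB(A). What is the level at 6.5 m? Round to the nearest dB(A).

79 dB(A)

Spherical spreading from a point source gives a 20·log₁₀(r₂/r₁) drop.
L₂ = 82.7 − 20·log₁₀(6.5/4.3) = 82.7 − 3.589 = 79.11 dB(A).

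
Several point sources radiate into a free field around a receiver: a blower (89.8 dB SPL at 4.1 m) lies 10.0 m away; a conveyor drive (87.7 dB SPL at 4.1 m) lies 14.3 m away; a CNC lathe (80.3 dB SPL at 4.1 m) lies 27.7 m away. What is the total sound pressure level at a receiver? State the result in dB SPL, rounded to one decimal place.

83.2 dB SPL

First find each source's level at the receiver (point-source: −20·log₁₀(r/r_ref)), then combine on an intensity basis.
blower: 89.8 − 20·log₁₀(10.0/4.1) = 89.8 − 7.74 = 82.06 dB SPL.
conveyor drive: 87.7 − 20·log₁₀(14.3/4.1) = 87.7 − 10.85 = 76.85 dB SPL.
CNC lathe: 80.3 − 20·log₁₀(27.7/4.1) = 80.3 − 16.59 = 63.71 dB SPL.
Σ 10^(L/10) = 2.113e+08 → L_total = 10·log₁₀(2.113e+08) = 83.25 dB SPL.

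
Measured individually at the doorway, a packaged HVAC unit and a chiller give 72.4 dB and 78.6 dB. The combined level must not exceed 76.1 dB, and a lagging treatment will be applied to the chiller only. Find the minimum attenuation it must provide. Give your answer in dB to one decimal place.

4.9 dB

Fixed contribution from the other source: Σ 10^(L/10) = 10^(72.4/10) = 1.738e+07 (72.40 dB).
To meet 76.1 dB overall, the treated chiller may contribute at most 10^(76.1/10) − 1.738e+07 = 2.336e+07, i.e. 73.68 dB.
So the chiller must be reduced from 78.6 to 73.68 dB: IL = 4.92 dB.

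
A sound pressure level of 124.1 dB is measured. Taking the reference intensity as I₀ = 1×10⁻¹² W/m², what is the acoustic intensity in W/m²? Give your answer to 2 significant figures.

I = I₀·10^(L/10) = 10⁻¹² × 10^(124.1/10) = 10^(0.410).

2.6 W/m²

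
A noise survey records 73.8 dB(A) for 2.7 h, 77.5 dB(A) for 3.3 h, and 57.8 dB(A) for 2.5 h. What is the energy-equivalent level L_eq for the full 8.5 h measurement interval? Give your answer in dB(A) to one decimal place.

74.7 dB(A)

Weight each interval's intensity by its duration and average over T = 8.5 h:
Σ tᵢ·10^(Lᵢ/10) = 2.7·10^(73.8/10) + 3.3·10^(77.5/10) + 2.5·10^(57.8/10) = 2.518e+08.
L_eq = 10·log₁₀(2.518e+08/8.5) = 74.72 dB(A).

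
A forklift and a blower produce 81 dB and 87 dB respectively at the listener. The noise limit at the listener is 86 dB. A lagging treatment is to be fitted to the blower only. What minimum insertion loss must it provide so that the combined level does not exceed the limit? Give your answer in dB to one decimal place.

2.7 dB

Everything except the blower sums to 10^(81/10) = 1.259e+08 in linear terms, 81.00 dB.
To meet 86 dB overall, the treated blower may contribute at most 10^(86/10) − 1.259e+08 = 2.722e+08, i.e. 84.35 dB.
So the blower must be reduced from 87 to 84.35 dB: IL = 2.65 dB.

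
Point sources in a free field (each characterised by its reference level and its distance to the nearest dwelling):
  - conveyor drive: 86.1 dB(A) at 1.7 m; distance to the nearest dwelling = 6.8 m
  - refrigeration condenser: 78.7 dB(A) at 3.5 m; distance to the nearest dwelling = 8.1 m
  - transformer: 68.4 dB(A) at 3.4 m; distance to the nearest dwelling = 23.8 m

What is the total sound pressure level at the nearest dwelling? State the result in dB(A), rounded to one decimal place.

Propagate each source to the receiver with L = L_ref − 20·log₁₀(r/r_ref), then add intensities.
conveyor drive: 86.1 − 20·log₁₀(6.8/1.7) = 86.1 − 12.04 = 74.06 dB(A).
refrigeration condenser: 78.7 − 20·log₁₀(8.1/3.5) = 78.7 − 7.29 = 71.41 dB(A).
transformer: 68.4 − 20·log₁₀(23.8/3.4) = 68.4 − 16.90 = 51.50 dB(A).
Σ 10^(L/10) = 3.944e+07 → L_total = 10·log₁₀(3.944e+07) = 75.96 dB(A).

76.0 dB(A)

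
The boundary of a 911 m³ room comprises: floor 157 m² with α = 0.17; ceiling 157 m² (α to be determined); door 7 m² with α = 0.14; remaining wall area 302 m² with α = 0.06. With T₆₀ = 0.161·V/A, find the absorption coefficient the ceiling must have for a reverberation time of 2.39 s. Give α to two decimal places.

0.10

From T₆₀ = 0.161·V/A, the target T₆₀ = 2.39 s needs A = 0.161·911/2.39 = 61.37 m².
Absorption from the other surfaces = 157·0.17 + 7·0.14 + 302·0.06 = 45.79 m², so the ceiling must supply 15.58 m² over 157 m².
α = 15.58/157 = 0.099.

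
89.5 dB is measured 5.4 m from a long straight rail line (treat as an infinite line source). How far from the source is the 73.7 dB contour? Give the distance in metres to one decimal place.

Line-source spreading drops the level by 10·log₁₀(r₂/r₁); inverting, r₂/r₁ = 10^(ΔL/10).
r₂ = 5.4·10^((89.5−73.7)/10) = 5.4·10^(15.8/10) = 205.30 m.

205.3 m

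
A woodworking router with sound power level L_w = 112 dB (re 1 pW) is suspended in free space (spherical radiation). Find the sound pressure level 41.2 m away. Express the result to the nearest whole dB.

The power spreads over a sphere of area 4π·r², so L_p = L_w − 10·log₁₀(4π·r²).
4π·r² = 2.133e+04 m², 10·log₁₀ of that is 43.290 dB.
L_p = 112 − 43.290 = 68.71 dB.

69 dB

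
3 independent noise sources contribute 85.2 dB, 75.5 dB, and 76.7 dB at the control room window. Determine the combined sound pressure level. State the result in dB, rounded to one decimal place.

For uncorrelated sources the intensities add, so convert each level to linear form, sum, and take 10·log₁₀ of the total.
Σ 10^(L/10) = 10^(85.2/10) + 10^(75.5/10) + 10^(76.7/10) = 4.134e+08.
L_total = 10·log₁₀(4.134e+08) = 86.16 dB.

86.2 dB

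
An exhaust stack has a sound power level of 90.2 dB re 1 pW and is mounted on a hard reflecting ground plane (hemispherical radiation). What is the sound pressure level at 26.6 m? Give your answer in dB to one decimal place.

The power spreads over a hemisphere of area 2π·r², so L_p = L_w − 10·log₁₀(2π·r²).
2π·r² = 4446 m², 10·log₁₀ of that is 36.479 dB.
L_p = 90.2 − 36.479 = 53.72 dB.

53.7 dB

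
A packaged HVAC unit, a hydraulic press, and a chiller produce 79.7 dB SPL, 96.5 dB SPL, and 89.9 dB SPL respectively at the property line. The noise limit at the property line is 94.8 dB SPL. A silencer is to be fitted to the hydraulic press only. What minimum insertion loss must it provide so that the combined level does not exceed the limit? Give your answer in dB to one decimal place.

Everything except the hydraulic press sums to 10^(79.7/10) + 10^(89.9/10) = 1.071e+09 in linear terms, 90.30 dB SPL.
To meet 94.8 dB SPL overall, the treated hydraulic press may contribute at most 10^(94.8/10) − 1.071e+09 = 1.949e+09, i.e. 92.90 dB SPL.
Required insertion loss = 96.5 − 92.90 = 3.60 dB.

3.6 dB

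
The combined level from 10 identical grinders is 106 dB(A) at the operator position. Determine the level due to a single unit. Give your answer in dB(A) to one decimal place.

10 equal contributions raise the level by 10·log₁₀ 10 = 10.000 dB, so each unit alone gives 106 − 10.000.

96.0 dB(A)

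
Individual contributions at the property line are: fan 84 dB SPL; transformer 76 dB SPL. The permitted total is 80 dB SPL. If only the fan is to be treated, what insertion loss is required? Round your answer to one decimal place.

6.2 dB

Fixed contribution from the other source: Σ 10^(L/10) = 10^(76/10) = 3.981e+07 (76.00 dB SPL).
The limit corresponds to 10^(80/10) = 1.000e+08; subtracting the fixed part leaves 6.019e+07 for the fan, i.e. 77.80 dB SPL.
So the fan must be reduced from 84 to 77.80 dB SPL: IL = 6.20 dB.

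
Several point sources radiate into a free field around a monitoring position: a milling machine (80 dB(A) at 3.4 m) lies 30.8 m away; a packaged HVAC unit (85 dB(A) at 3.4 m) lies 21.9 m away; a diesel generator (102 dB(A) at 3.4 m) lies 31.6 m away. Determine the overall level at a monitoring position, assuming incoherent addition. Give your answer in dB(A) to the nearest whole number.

Apply inverse-square spreading to bring every level to the receiver, then sum 10^(L/10).
milling machine: 80 − 20·log₁₀(30.8/3.4) = 80 − 19.14 = 60.86 dB(A).
packaged HVAC unit: 85 − 20·log₁₀(21.9/3.4) = 85 − 16.18 = 68.82 dB(A).
diesel generator: 102 − 20·log₁₀(31.6/3.4) = 102 − 19.36 = 82.64 dB(A).
Σ 10^(L/10) = 1.923e+08 → L_total = 10·log₁₀(1.923e+08) = 82.84 dB(A).

83 dB(A)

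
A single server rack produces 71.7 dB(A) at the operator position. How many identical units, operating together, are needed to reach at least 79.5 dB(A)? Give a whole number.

Need L₁ + 10·log₁₀ N ≥ 79.5, i.e. log₁₀ N ≥ 0.78.
N ≥ 10^(7.8/10) = 6.026, so N = 7.

7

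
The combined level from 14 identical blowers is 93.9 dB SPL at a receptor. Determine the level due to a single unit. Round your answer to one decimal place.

For N identical incoherent sources L_total = L₁ + 10·log₁₀ N, so L₁ = 93.9 − 10·log₁₀(14) = 93.9 − 11.461.

82.4 dB SPL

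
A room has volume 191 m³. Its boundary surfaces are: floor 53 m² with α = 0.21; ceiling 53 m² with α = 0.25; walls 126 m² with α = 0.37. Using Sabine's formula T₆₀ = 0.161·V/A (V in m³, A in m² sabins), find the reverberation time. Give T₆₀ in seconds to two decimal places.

0.43 s

Summing Sᵢαᵢ: 53·0.21 + 53·0.25 + 126·0.37 = 71.00 m².
T₆₀ = 0.161·V/A = 0.161·191/71.00 = 0.433 s.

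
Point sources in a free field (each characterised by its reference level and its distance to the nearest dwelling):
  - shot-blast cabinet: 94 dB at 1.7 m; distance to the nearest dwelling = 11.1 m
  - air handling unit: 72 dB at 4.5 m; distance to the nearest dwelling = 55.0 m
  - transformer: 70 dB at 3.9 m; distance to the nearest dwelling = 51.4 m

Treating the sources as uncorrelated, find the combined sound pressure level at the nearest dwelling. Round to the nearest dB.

78 dB

Propagate each source to the receiver with L = L_ref − 20·log₁₀(r/r_ref), then add intensities.
shot-blast cabinet: 94 − 20·log₁₀(11.1/1.7) = 94 − 16.30 = 77.70 dB.
air handling unit: 72 − 20·log₁₀(55.0/4.5) = 72 − 21.74 = 50.26 dB.
transformer: 70 − 20·log₁₀(51.4/3.9) = 70 − 22.40 = 47.60 dB.
Σ 10^(L/10) = 5.908e+07 → L_total = 10·log₁₀(5.908e+07) = 77.71 dB.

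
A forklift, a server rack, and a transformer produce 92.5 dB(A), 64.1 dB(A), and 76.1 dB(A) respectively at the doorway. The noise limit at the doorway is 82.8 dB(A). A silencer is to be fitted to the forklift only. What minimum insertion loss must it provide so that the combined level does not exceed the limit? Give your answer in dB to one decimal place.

10.8 dB

Everything except the forklift sums to 10^(64.1/10) + 10^(76.1/10) = 4.331e+07 in linear terms, 76.37 dB(A).
The limit corresponds to 10^(82.8/10) = 1.905e+08; subtracting the fixed part leaves 1.472e+08 for the forklift, i.e. 81.68 dB(A).
So the forklift must be reduced from 92.5 to 81.68 dB(A): IL = 10.82 dB.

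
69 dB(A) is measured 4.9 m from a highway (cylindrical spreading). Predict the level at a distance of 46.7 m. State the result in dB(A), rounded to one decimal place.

Line-source attenuation: ΔL = 10·log₁₀(r₂/r₁) = 10·log₁₀(46.7/4.9) = 9.791 dB.
L₂ = 69 − 10·log₁₀(46.7/4.9) = 69 − 9.791 = 59.21 dB(A).

59.2 dB(A)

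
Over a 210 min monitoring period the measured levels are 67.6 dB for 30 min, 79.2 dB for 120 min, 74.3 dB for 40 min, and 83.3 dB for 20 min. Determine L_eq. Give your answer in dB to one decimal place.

L_eq = 10·log₁₀[(1/T)·Σ tᵢ·10^(Lᵢ/10)] with T = 210 min.
Σ tᵢ·10^(Lᵢ/10) = 30·10^(67.6/10) + 120·10^(79.2/10) + 40·10^(74.3/10) + 20·10^(83.3/10) = 1.551e+10.
L_eq = 10·log₁₀(1.551e+10/210) = 78.68 dB.

78.7 dB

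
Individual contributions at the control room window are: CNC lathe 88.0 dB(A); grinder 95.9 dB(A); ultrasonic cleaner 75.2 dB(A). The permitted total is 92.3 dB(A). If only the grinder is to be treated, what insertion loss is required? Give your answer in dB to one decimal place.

5.8 dB

Fixed contribution from the other sources: Σ 10^(L/10) = 10^(88.0/10) + 10^(75.2/10) = 6.641e+08 (88.22 dB(A)).
To meet 92.3 dB(A) overall, the treated grinder may contribute at most 10^(92.3/10) − 6.641e+08 = 1.034e+09, i.e. 90.15 dB(A).
So the grinder must be reduced from 95.9 to 90.15 dB(A): IL = 5.75 dB.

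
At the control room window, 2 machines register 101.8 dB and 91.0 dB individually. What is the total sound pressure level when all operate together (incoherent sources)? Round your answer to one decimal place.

For uncorrelated sources the intensities add, so convert each level to linear form, sum, and take 10·log₁₀ of the total.
Σ 10^(L/10) = 10^(101.8/10) + 10^(91.0/10) = 1.639e+10.
L_total = 10·log₁₀(1.639e+10) = 102.15 dB.

102.1 dB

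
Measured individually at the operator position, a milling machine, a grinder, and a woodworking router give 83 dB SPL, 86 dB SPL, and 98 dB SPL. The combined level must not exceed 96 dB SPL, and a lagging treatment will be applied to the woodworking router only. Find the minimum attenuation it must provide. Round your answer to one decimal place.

2.7 dB

Fixed contribution from the other sources: Σ 10^(L/10) = 10^(83/10) + 10^(86/10) = 5.976e+08 (87.76 dB SPL).
To meet 96 dB SPL overall, the treated woodworking router may contribute at most 10^(96/10) − 5.976e+08 = 3.383e+09, i.e. 95.29 dB SPL.
So the woodworking router must be reduced from 98 to 95.29 dB SPL: IL = 2.71 dB.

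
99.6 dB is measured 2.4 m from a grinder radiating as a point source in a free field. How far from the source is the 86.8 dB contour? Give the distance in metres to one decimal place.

For a point source L₁ − L₂ = 20·log₁₀(r₂/r₁), so r₂ = r₁·10^((L₁−L₂)/20).
r₂ = 2.4·10^((99.6−86.8)/20) = 2.4·10^(12.8/20) = 10.48 m.

10.5 m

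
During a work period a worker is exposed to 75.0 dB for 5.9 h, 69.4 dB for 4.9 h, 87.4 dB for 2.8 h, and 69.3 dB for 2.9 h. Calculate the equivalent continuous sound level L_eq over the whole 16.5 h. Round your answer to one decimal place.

The energy average is taken in the linear domain: L_eq = 10·log₁₀[(Σ tᵢ·10^(Lᵢ/10))/T], T = 16.5 h.
Σ tᵢ·10^(Lᵢ/10) = 5.9·10^(75.0/10) + 4.9·10^(69.4/10) + 2.8·10^(87.4/10) + 2.9·10^(69.3/10) = 1.793e+09.
L_eq = 10·log₁₀(1.793e+09/16.5) = 80.36 dB.

80.4 dB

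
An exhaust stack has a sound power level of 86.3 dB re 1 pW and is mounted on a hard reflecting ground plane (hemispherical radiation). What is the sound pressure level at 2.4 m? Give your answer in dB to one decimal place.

Free-field hemispherical radiation: L_p = L_w − 10·log₁₀(2π·r²), r = 2.4 m.
2π·r² = 36.19 m², 10·log₁₀ of that is 15.586 dB.
L_p = 86.3 − 15.586 = 70.71 dB.

70.7 dB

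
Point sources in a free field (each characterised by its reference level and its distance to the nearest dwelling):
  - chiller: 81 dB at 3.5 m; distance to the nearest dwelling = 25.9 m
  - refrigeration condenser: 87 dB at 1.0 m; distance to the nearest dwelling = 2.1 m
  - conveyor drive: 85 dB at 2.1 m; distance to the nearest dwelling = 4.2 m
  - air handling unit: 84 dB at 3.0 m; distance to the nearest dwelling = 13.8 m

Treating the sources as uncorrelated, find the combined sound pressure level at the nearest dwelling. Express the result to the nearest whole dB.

Propagate each source to the receiver with L = L_ref − 20·log₁₀(r/r_ref), then add intensities.
chiller: 81 − 20·log₁₀(25.9/3.5) = 81 − 17.38 = 63.62 dB.
refrigeration condenser: 87 − 20·log₁₀(2.1/1.0) = 87 − 6.44 = 80.56 dB.
conveyor drive: 85 − 20·log₁₀(4.2/2.1) = 85 − 6.02 = 78.98 dB.
air handling unit: 84 − 20·log₁₀(13.8/3.0) = 84 − 13.26 = 70.74 dB.
Σ 10^(L/10) = 2.069e+08 → L_total = 10·log₁₀(2.069e+08) = 83.16 dB.

83 dB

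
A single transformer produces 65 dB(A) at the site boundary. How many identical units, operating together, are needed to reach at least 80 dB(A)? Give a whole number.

The shortfall is 80 − 65 = 15.0 dB, and N units add 10·log₁₀ N, so need 10·log₁₀ N ≥ 15.0.
N ≥ 10^(15.0/10) = 31.623, so N = 32.

32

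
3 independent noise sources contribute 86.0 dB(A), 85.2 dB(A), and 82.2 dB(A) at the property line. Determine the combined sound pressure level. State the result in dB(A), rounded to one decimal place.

Incoherent sources combine by intensity addition: L_total = 10·log₁₀(Σ 10^(L_i/10)).
Σ 10^(L/10) = 10^(86.0/10) + 10^(85.2/10) + 10^(82.2/10) = 8.952e+08.
L_total = 10·log₁₀(8.952e+08) = 89.52 dB(A).

89.5 dB(A)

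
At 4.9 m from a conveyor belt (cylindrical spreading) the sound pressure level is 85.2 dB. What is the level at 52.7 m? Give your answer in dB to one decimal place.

74.9 dB

Line-source attenuation: ΔL = 10·log₁₀(r₂/r₁) = 10·log₁₀(52.7/4.9) = 10.316 dB.
L₂ = 85.2 − 10·log₁₀(52.7/4.9) = 85.2 − 10.316 = 74.88 dB.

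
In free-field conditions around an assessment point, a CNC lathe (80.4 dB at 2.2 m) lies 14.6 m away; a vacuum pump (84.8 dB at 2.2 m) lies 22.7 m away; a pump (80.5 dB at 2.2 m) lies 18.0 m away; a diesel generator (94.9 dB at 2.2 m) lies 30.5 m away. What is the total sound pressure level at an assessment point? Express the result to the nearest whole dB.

74 dB

Propagate each source to the receiver with L = L_ref − 20·log₁₀(r/r_ref), then add intensities.
CNC lathe: 80.4 − 20·log₁₀(14.6/2.2) = 80.4 − 16.44 = 63.96 dB.
vacuum pump: 84.8 − 20·log₁₀(22.7/2.2) = 84.8 − 20.27 = 64.53 dB.
pump: 80.5 − 20·log₁₀(18.0/2.2) = 80.5 − 18.26 = 62.24 dB.
diesel generator: 94.9 − 20·log₁₀(30.5/2.2) = 94.9 − 22.84 = 72.06 dB.
Σ 10^(L/10) = 2.308e+07 → L_total = 10·log₁₀(2.308e+07) = 73.63 dB.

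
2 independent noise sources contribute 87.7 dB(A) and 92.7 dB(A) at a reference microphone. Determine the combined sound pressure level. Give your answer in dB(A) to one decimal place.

93.9 dB(A)

For uncorrelated sources the intensities add, so convert each level to linear form, sum, and take 10·log₁₀ of the total.
Σ 10^(L/10) = 10^(87.7/10) + 10^(92.7/10) = 2.451e+09.
L_total = 10·log₁₀(2.451e+09) = 93.89 dB(A).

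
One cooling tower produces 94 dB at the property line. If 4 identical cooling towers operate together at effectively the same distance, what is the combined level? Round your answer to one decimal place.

With 4 equal, uncorrelated contributions the intensity is 4× that of one unit, giving a rise of 10·log₁₀ 4.
L_total = 94 + 10·log₁₀(4) = 94 + 6.021 = 100.02 dB.

100.0 dB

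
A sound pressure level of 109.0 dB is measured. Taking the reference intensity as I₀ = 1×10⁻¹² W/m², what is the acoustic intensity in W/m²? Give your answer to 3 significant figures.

I/I₀ = 10^(109.0/10) = 7.943e+10, so I = 7.943e+10 × 10⁻¹² W/m².

0.0794 W/m²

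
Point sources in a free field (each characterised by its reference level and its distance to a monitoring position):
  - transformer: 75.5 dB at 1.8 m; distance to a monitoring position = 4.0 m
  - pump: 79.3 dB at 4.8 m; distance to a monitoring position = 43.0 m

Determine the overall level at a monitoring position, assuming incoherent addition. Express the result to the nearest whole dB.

69 dB

Propagate each source to the receiver with L = L_ref − 20·log₁₀(r/r_ref), then add intensities.
transformer: 75.5 − 20·log₁₀(4.0/1.8) = 75.5 − 6.94 = 68.56 dB.
pump: 79.3 − 20·log₁₀(43.0/4.8) = 79.3 − 19.04 = 60.26 dB.
Σ 10^(L/10) = 8.246e+06 → L_total = 10·log₁₀(8.246e+06) = 69.16 dB.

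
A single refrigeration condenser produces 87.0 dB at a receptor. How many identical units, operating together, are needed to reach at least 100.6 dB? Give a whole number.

23

The shortfall is 100.6 − 87.0 = 13.6 dB, and N units add 10·log₁₀ N, so need 10·log₁₀ N ≥ 13.6.
N ≥ 10^(13.6/10) = 22.909, so N = 23.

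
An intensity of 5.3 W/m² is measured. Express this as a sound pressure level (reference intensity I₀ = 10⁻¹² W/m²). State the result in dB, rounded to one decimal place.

L = 10·log₁₀(I/I₀) = 10·log₁₀(5.3/10⁻¹²) = 10·log₁₀(5.3×10^12).
L = 10·(0.7243 + 12) = 127.24 dB.

127.2 dB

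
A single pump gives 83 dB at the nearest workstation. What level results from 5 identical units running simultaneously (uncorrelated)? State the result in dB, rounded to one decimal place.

90.0 dB

L_total = L₁ + 10·log₁₀ N for N identical incoherent sources.
L_total = 83 + 10·log₁₀(5) = 83 + 6.990 = 89.99 dB.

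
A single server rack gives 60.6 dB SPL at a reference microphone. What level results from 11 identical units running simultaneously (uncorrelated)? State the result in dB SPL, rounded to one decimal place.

71.0 dB SPL

With 11 equal, uncorrelated contributions the intensity is 11× that of one unit, giving a rise of 10·log₁₀ 11.
L_total = 60.6 + 10·log₁₀(11) = 60.6 + 10.414 = 71.01 dB SPL.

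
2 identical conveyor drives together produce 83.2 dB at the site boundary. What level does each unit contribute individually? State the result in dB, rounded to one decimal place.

80.2 dB

For N identical incoherent sources L_total = L₁ + 10·log₁₀ N, so L₁ = 83.2 − 10·log₁₀(2) = 83.2 − 3.010.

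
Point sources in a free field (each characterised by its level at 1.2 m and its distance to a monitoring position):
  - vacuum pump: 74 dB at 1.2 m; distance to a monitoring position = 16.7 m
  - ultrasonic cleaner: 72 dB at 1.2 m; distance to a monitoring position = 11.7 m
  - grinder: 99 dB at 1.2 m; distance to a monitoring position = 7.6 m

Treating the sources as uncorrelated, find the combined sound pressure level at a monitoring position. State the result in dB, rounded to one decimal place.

Apply inverse-square spreading to bring every level to the receiver, then sum 10^(L/10).
vacuum pump: 74 − 20·log₁₀(16.7/1.2) = 74 − 22.87 = 51.13 dB.
ultrasonic cleaner: 72 − 20·log₁₀(11.7/1.2) = 72 − 19.78 = 52.22 dB.
grinder: 99 − 20·log₁₀(7.6/1.2) = 99 − 16.03 = 82.97 dB.
Σ 10^(L/10) = 1.983e+08 → L_total = 10·log₁₀(1.983e+08) = 82.97 dB.

83.0 dB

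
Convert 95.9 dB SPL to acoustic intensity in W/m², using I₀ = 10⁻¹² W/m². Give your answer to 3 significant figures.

0.00389 W/m²

I/I₀ = 10^(95.9/10) = 3.89e+09, so I = 3.89e+09 × 10⁻¹² W/m².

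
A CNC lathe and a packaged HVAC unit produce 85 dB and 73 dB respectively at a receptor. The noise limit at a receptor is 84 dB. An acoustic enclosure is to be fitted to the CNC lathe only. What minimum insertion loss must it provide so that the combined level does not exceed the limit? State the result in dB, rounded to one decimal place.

1.4 dB

Everything except the CNC lathe sums to 10^(73/10) = 1.995e+07 in linear terms, 73.00 dB.
The limit corresponds to 10^(84/10) = 2.512e+08; subtracting the fixed part leaves 2.312e+08 for the CNC lathe, i.e. 83.64 dB.
So the CNC lathe must be reduced from 85 to 83.64 dB: IL = 1.36 dB.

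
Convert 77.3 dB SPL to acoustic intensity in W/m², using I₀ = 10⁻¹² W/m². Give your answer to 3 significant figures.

5.37e-05 W/m²

I/I₀ = 10^(77.3/10) = 5.37e+07, so I = 5.37e+07 × 10⁻¹² W/m².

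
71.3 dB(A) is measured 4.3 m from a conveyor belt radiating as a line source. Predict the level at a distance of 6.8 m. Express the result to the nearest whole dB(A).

69 dB(A)

Line-source attenuation: ΔL = 10·log₁₀(r₂/r₁) = 10·log₁₀(6.8/4.3) = 1.990 dB.
L₂ = 71.3 − 10·log₁₀(6.8/4.3) = 71.3 − 1.990 = 69.31 dB(A).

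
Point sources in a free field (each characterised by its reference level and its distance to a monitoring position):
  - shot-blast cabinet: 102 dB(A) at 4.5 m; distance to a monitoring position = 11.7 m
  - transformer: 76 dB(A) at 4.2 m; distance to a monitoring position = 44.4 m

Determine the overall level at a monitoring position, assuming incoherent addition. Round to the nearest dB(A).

94 dB(A)

Apply inverse-square spreading to bring every level to the receiver, then sum 10^(L/10).
shot-blast cabinet: 102 − 20·log₁₀(11.7/4.5) = 102 − 8.30 = 93.70 dB(A).
transformer: 76 − 20·log₁₀(44.4/4.2) = 76 − 20.48 = 55.52 dB(A).
Σ 10^(L/10) = 2.345e+09 → L_total = 10·log₁₀(2.345e+09) = 93.70 dB(A).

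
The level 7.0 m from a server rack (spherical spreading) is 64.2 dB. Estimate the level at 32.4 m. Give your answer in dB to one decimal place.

50.9 dB

Point-source attenuation: ΔL = 20·log₁₀(r₂/r₁) = 20·log₁₀(32.4/7.0) = 13.309 dB.
L₂ = 64.2 − 20·log₁₀(32.4/7.0) = 64.2 − 13.309 = 50.89 dB.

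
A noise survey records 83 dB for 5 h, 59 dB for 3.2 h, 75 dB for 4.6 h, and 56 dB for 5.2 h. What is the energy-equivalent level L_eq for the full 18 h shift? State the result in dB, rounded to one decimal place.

The energy average is taken in the linear domain: L_eq = 10·log₁₀[(Σ tᵢ·10^(Lᵢ/10))/T], T = 18 h.
Σ tᵢ·10^(Lᵢ/10) = 5·10^(83/10) + 3.2·10^(59/10) + 4.6·10^(75/10) + 5.2·10^(56/10) = 1.148e+09.
L_eq = 10·log₁₀(1.148e+09/18) = 78.05 dB.

78.0 dB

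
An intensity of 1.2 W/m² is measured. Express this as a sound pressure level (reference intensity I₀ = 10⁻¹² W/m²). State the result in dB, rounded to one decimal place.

120.8 dB

I/I₀ = 1.2/10⁻¹² = 1.2×10^12, and L = 10·log₁₀(I/I₀).
L = 10·(0.0792 + 12) = 120.79 dB.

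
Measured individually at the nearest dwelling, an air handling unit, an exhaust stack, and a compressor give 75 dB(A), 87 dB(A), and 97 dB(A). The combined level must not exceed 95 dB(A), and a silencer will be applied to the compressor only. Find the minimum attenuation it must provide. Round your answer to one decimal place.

2.8 dB

The untreated sources together contribute 10^(75/10) + 10^(87/10) = 5.328e+08, i.e. 87.27 dB(A).
To meet 95 dB(A) overall, the treated compressor may contribute at most 10^(95/10) − 5.328e+08 = 2.629e+09, i.e. 94.20 dB(A).
Required insertion loss = 97 − 94.20 = 2.80 dB.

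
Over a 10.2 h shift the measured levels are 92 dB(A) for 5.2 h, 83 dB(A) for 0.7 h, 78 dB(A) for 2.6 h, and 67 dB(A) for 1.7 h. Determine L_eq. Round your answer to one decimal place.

89.2 dB(A)

The energy average is taken in the linear domain: L_eq = 10·log₁₀[(Σ tᵢ·10^(Lᵢ/10))/T], T = 10.2 h.
Σ tᵢ·10^(Lᵢ/10) = 5.2·10^(92/10) + 0.7·10^(83/10) + 2.6·10^(78/10) + 1.7·10^(67/10) = 8.554e+09.
L_eq = 10·log₁₀(8.554e+09/10.2) = 89.24 dB(A).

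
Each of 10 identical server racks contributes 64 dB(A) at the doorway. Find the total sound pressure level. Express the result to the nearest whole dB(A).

74 dB(A)

L_total = L₁ + 10·log₁₀ N for N identical incoherent sources.
L_total = 64 + 10·log₁₀(10) = 64 + 10.000 = 74.00 dB(A).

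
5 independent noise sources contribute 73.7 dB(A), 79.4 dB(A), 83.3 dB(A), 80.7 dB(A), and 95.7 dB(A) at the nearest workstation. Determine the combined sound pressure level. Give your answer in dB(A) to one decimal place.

For uncorrelated sources the intensities add, so convert each level to linear form, sum, and take 10·log₁₀ of the total.
Σ 10^(L/10) = 10^(73.7/10) + 10^(79.4/10) + 10^(83.3/10) + 10^(80.7/10) + 10^(95.7/10) = 4.157e+09.
L_total = 10·log₁₀(4.157e+09) = 96.19 dB(A).

96.2 dB(A)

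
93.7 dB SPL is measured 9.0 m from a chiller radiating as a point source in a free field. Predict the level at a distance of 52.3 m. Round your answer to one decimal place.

78.4 dB SPL

Spherical spreading from a point source gives a 20·log₁₀(r₂/r₁) drop.
L₂ = 93.7 − 20·log₁₀(52.3/9.0) = 93.7 − 15.285 = 78.41 dB SPL.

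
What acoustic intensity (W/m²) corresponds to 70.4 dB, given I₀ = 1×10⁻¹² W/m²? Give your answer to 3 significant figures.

1.10e-05 W/m²

I/I₀ = 10^(70.4/10) = 1.096e+07, so I = 1.096e+07 × 10⁻¹² W/m².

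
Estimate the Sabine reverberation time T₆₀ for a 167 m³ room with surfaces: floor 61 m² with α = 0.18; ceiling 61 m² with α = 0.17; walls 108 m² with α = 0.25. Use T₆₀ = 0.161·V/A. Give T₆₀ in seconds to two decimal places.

0.56 s

A = Σ Sᵢαᵢ = 61·0.18 + 61·0.17 + 108·0.25 = 48.35 m².
T₆₀ = 0.161 × 167 / 48.35 = 0.556 s.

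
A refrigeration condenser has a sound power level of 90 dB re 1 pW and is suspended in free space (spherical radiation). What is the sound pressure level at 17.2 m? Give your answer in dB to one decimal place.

L_p = L_w − 10·log₁₀(4π·r²) with r = 17.2 m.
4π·r² = 3718 m², 10·log₁₀ of that is 35.703 dB.
L_p = 90 − 35.703 = 54.30 dB.

54.3 dB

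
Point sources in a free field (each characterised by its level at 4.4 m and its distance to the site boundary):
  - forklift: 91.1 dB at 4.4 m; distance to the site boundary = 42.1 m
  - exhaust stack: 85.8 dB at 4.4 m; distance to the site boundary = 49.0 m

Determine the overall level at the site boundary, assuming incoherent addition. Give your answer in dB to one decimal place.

72.3 dB

First find each source's level at the receiver (point-source: −20·log₁₀(r/r_ref)), then combine on an intensity basis.
forklift: 91.1 − 20·log₁₀(42.1/4.4) = 91.1 − 19.62 = 71.48 dB.
exhaust stack: 85.8 − 20·log₁₀(49.0/4.4) = 85.8 − 20.93 = 64.87 dB.
Σ 10^(L/10) = 1.714e+07 → L_total = 10·log₁₀(1.714e+07) = 72.34 dB.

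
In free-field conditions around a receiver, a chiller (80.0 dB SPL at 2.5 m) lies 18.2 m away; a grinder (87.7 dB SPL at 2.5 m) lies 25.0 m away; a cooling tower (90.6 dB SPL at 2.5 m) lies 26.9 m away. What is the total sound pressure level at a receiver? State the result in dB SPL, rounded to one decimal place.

Apply inverse-square spreading to bring every level to the receiver, then sum 10^(L/10).
chiller: 80.0 − 20·log₁₀(18.2/2.5) = 80.0 − 17.24 = 62.76 dB SPL.
grinder: 87.7 − 20·log₁₀(25.0/2.5) = 87.7 − 20.00 = 67.70 dB SPL.
cooling tower: 90.6 − 20·log₁₀(26.9/2.5) = 90.6 − 20.64 = 69.96 dB SPL.
Σ 10^(L/10) = 1.769e+07 → L_total = 10·log₁₀(1.769e+07) = 72.48 dB SPL.

72.5 dB SPL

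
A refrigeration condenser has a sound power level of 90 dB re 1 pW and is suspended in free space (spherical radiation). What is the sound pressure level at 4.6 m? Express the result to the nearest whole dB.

The power spreads over a sphere of area 4π·r², so L_p = L_w − 10·log₁₀(4π·r²).
4π·r² = 265.9 m², 10·log₁₀ of that is 24.247 dB.
L_p = 90 − 24.247 = 65.75 dB.

66 dB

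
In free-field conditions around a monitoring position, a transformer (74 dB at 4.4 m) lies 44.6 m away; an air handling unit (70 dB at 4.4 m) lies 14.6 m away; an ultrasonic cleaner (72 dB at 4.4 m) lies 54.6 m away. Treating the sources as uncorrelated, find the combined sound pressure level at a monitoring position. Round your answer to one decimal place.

First find each source's level at the receiver (point-source: −20·log₁₀(r/r_ref)), then combine on an intensity basis.
transformer: 74 − 20·log₁₀(44.6/4.4) = 74 − 20.12 = 53.88 dB.
air handling unit: 70 − 20·log₁₀(14.6/4.4) = 70 − 10.42 = 59.58 dB.
ultrasonic cleaner: 72 − 20·log₁₀(54.6/4.4) = 72 − 21.87 = 50.13 dB.
Σ 10^(L/10) = 1.256e+06 → L_total = 10·log₁₀(1.256e+06) = 60.99 dB.

61.0 dB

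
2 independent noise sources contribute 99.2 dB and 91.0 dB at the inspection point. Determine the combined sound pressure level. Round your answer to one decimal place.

99.8 dB

Incoherent sources combine by intensity addition: L_total = 10·log₁₀(Σ 10^(L_i/10)).
Σ 10^(L/10) = 10^(99.2/10) + 10^(91.0/10) = 9.577e+09.
L_total = 10·log₁₀(9.577e+09) = 99.81 dB.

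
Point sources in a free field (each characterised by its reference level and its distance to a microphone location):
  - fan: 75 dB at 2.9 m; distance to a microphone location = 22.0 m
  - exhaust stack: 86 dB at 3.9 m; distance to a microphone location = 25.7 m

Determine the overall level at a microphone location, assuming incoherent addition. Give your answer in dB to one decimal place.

Apply inverse-square spreading to bring every level to the receiver, then sum 10^(L/10).
fan: 75 − 20·log₁₀(22.0/2.9) = 75 − 17.60 = 57.40 dB.
exhaust stack: 86 − 20·log₁₀(25.7/3.9) = 86 − 16.38 = 69.62 dB.
Σ 10^(L/10) = 9.717e+06 → L_total = 10·log₁₀(9.717e+06) = 69.88 dB.

69.9 dB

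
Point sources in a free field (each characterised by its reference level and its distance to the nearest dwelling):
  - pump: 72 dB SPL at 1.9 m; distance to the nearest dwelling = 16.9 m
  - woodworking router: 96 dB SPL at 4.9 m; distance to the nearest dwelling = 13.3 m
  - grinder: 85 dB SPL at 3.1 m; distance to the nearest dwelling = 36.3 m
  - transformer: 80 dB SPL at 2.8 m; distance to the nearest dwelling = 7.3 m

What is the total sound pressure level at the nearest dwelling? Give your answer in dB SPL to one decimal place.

Apply inverse-square spreading to bring every level to the receiver, then sum 10^(L/10).
pump: 72 − 20·log₁₀(16.9/1.9) = 72 − 18.98 = 53.02 dB SPL.
woodworking router: 96 − 20·log₁₀(13.3/4.9) = 96 − 8.67 = 87.33 dB SPL.
grinder: 85 − 20·log₁₀(36.3/3.1) = 85 − 21.37 = 63.63 dB SPL.
transformer: 80 − 20·log₁₀(7.3/2.8) = 80 − 8.32 = 71.68 dB SPL.
Σ 10^(L/10) = 5.576e+08 → L_total = 10·log₁₀(5.576e+08) = 87.46 dB SPL.

87.5 dB SPL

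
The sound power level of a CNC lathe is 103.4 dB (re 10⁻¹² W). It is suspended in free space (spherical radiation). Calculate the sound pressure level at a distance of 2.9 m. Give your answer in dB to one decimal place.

83.2 dB

L_p = L_w − 10·log₁₀(4π·r²) with r = 2.9 m.
4π·r² = 105.7 m², 10·log₁₀ of that is 20.240 dB.
L_p = 103.4 − 20.240 = 83.16 dB.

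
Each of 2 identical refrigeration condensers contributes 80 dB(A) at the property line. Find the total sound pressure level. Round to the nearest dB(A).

N identical incoherent sources raise the level by 10·log₁₀ N.
L_total = 80 + 10·log₁₀(2) = 80 + 3.010 = 83.01 dB(A).

83 dB(A)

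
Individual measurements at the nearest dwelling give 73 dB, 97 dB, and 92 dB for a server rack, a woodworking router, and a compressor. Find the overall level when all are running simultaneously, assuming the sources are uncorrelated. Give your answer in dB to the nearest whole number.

For uncorrelated sources the intensities add, so convert each level to linear form, sum, and take 10·log₁₀ of the total.
Σ 10^(L/10) = 10^(73/10) + 10^(97/10) + 10^(92/10) = 6.617e+09.
L_total = 10·log₁₀(6.617e+09) = 98.21 dB.

98 dB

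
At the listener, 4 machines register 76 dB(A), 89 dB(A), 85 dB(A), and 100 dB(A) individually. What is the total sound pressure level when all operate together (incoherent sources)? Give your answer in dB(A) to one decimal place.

100.5 dB(A)

For uncorrelated sources the intensities add, so convert each level to linear form, sum, and take 10·log₁₀ of the total.
Σ 10^(L/10) = 10^(76/10) + 10^(89/10) + 10^(85/10) + 10^(100/10) = 1.115e+10.
L_total = 10·log₁₀(1.115e+10) = 100.47 dB(A).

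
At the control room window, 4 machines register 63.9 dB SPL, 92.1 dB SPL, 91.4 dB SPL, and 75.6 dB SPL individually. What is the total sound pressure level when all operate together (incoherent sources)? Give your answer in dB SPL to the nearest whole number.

Incoherent sources combine by intensity addition: L_total = 10·log₁₀(Σ 10^(L_i/10)).
Σ 10^(L/10) = 10^(63.9/10) + 10^(92.1/10) + 10^(91.4/10) + 10^(75.6/10) = 3.041e+09.
L_total = 10·log₁₀(3.041e+09) = 94.83 dB SPL.

95 dB SPL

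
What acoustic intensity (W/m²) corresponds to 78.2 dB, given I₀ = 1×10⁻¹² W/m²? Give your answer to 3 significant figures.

6.61e-05 W/m²

I = I₀·10^(L/10) = 10⁻¹² × 10^(78.2/10) = 10^(-4.180).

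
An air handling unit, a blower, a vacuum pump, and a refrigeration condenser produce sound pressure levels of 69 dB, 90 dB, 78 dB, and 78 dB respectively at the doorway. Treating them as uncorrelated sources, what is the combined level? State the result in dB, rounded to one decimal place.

90.5 dB

For uncorrelated sources the intensities add, so convert each level to linear form, sum, and take 10·log₁₀ of the total.
Σ 10^(L/10) = 10^(69/10) + 10^(90/10) + 10^(78/10) + 10^(78/10) = 1.134e+09.
L_total = 10·log₁₀(1.134e+09) = 90.55 dB.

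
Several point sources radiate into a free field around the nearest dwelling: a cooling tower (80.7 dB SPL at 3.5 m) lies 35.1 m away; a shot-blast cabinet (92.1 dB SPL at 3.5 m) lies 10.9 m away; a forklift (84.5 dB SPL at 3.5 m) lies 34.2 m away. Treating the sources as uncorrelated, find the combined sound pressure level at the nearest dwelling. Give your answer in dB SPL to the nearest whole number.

82 dB SPL

Apply inverse-square spreading to bring every level to the receiver, then sum 10^(L/10).
cooling tower: 80.7 − 20·log₁₀(35.1/3.5) = 80.7 − 20.02 = 60.68 dB SPL.
shot-blast cabinet: 92.1 − 20·log₁₀(10.9/3.5) = 92.1 − 9.87 = 82.23 dB SPL.
forklift: 84.5 − 20·log₁₀(34.2/3.5) = 84.5 − 19.80 = 64.70 dB SPL.
Σ 10^(L/10) = 1.713e+08 → L_total = 10·log₁₀(1.713e+08) = 82.34 dB SPL.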